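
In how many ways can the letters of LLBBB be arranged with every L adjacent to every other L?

4

Treat the 2 copies of L as a single block. The multiset to arrange is then {LL, B, B, B}, 4 items in all.
That gives (4)!/(3!) = 4 arrangements.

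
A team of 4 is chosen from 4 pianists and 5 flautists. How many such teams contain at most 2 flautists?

Split by how many flautists are chosen (0 through 2).
Sum: C(5,0)·C(4,4) + C(5,1)·C(4,3) + C(5,2)·C(4,2) = 1 + 20 + 60 = 81.

81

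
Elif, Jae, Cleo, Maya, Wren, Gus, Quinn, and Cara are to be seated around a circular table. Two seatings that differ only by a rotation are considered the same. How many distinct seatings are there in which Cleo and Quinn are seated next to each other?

1440

Treat {Cleo, Quinn} as one unit (2 internal orders) and seat the resulting 7 units around the table: (6)! circular arrangements.
So 2 × (6)! = 2 × 720 = 1440.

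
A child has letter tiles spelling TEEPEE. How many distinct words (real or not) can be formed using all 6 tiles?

30

Letter multiplicities in TEEPEE: E×4, P×1, T×1.
The number of distinct arrangements is 6!/(4!) = 720/24 = 30.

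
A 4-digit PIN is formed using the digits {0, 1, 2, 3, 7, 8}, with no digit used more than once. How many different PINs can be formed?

Choose and order 4 of the 6 symbols: the first digit has 6 options, the next 5, then 4, 3.
That product is 6 × 5 × 4 × 3 = 360.

360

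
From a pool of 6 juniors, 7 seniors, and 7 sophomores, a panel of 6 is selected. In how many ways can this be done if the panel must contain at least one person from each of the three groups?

32340

Total 6-person selections from all 20: C(20,6) = 38760.
Selections missing a whole group: no juniors → C(14,6) = 3003; no seniors → C(13,6) = 1716; no sophomores → C(13,6) = 1716.
Add back selections omitting two groups (i.e. drawn from a single group): C(6,6) + C(7,6) + C(7,6) = 15.
By inclusion–exclusion: 38760 − 6435 + 15 = 32340.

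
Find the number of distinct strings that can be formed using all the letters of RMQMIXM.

Letter multiplicities in RMQMIXM: I×1, M×3, Q×1, R×1, X×1.
So there are 7! / (3!) = 840 distinguishable arrangements.

840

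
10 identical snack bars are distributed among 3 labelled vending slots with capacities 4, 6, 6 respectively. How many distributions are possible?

Without the upper bounds there are C(12,2) = 66 ways to split 10 among 3 vending slots.
Subtract solutions that violate a single cap (substitute x_i' = x_i − (cap_i+1)): x_1 ≥ 5 gives C(7,2) = 21; x_2 ≥ 7 gives C(5,2) = 10; x_3 ≥ 7 gives C(5,2) = 10. Together 41.
No two caps can be exceeded simultaneously, so the pair terms are all 0.
By inclusion–exclusion the count is 66 − 41 + 0 = 25.

25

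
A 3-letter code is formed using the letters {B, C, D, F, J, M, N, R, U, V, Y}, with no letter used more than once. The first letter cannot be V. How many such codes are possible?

900

The first letter has 11−1 = 10 choices (anything except V).
The remaining 2 letters are filled from the other 10 symbols without repetition: 10 × 9 = 90.
Total: 10 × 90 = 900.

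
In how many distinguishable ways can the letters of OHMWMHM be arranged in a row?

420

Letter multiplicities in OHMWMHM: H×2, M×3, O×1, W×1.
Dividing 7! = 5040 by 3!·2! = 12 for the repeated letters gives 420.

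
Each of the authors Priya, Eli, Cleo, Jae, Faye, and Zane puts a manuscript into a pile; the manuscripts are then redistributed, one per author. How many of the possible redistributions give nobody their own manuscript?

265

Let Aᵢ be the assignments in which author i gets their own manuscript. We want the size of the complement of A₁∪…∪A_6.
By inclusion–exclusion this is Σ_{j=0}^{6} (−1)^j C(6,j)·(6−j)!.
Computing: 720 − 720 + 360 − 120 + 30 − 6 + 1 = 265.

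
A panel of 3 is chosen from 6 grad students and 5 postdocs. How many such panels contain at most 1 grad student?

Split by how many grad students are chosen (0 through 1).
Sum: C(6,0)·C(5,3) + C(6,1)·C(5,2) = 10 + 60 = 70.

70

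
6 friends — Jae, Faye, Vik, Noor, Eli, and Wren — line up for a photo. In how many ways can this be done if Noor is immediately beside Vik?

240

Place the 4 others and the Noor-Vik pair as 5 objects in a line; the pair has 2 internal arrangements.
That gives 2 × 5! = 2 × 120 = 240.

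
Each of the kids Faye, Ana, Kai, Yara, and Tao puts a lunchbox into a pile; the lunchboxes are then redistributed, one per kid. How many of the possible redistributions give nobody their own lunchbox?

This is the derangement count D_5: permutations of 5 items with no fixed point.
By inclusion–exclusion this is Σ_{j=0}^{5} (−1)^j C(5,j)·(5−j)!.
Computing: 120 − 120 + 60 − 20 + 5 − 1 = 44.

44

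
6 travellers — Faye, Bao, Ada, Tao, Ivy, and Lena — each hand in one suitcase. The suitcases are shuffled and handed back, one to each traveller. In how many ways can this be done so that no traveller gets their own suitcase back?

265

Let Aᵢ be the assignments in which traveller i gets their own suitcase. We want the size of the complement of A₁∪…∪A_6.
By inclusion–exclusion this is Σ_{j=0}^{6} (−1)^j C(6,j)·(6−j)!.
Computing: 720 − 720 + 360 − 120 + 30 − 6 + 1 = 265.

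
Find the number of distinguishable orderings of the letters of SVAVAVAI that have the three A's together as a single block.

120

Treat the 3 copies of A as a single block. The multiset to arrange is then {AAA, I, S, V, V, V}, 6 items in all.
That gives (6)!/(3!) = 120 arrangements.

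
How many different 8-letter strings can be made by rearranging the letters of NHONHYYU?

NHONHYYU has 8 letters with H appearing twice, N appearing twice, and Y appearing twice.
Dividing 8! = 40320 by 2!·2!·2! = 8 for the repeated letters gives 5040.

5040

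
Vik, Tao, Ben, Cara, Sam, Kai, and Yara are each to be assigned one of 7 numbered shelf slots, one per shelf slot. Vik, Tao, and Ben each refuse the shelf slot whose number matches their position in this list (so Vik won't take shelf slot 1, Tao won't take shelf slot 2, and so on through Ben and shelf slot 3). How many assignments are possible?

3216

Let Aᵢ (for i ∈ {1, 2, 3}) be the placements that put person i in their forbidden shelf slot. Any j of these fix j positions, leaving (7−j)! ways to fill the rest, and there are C(3,j) ways to pick which j.
By inclusion–exclusion, the number of valid placements is Σ_{j=0}^{3} (−1)^j C(3,j)·(7−j)!.
Computing: 5040 − 2160 + 360 − 24 = 3216.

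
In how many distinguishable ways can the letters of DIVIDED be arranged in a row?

420

DIVIDED has 7 letters with D appearing 3 times and I appearing twice.
Dividing 7! = 5040 by 3!·2! = 12 for the repeated letters gives 420.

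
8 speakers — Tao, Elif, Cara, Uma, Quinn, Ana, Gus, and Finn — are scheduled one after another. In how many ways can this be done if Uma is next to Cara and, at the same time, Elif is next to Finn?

2880

Treat {Uma,Cara} as one block (2 orders) and {Elif,Finn} as another (2 orders).
That leaves 6 units to arrange: 2 × 2 × 6! = 4 × 720 = 2880.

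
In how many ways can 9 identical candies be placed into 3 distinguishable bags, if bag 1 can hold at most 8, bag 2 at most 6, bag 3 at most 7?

By stars and bars, unrestricted non-negative solutions to x_1+…+x_3 = 9 number C(9+2,2) = 55.
Subtract solutions that violate a single cap (substitute x_i' = x_i − (cap_i+1)): x_1 ≥ 9 gives C(2,2) = 1; x_2 ≥ 7 gives C(4,2) = 6; x_3 ≥ 8 gives C(3,2) = 3. Together 10.
No two caps can be exceeded simultaneously, so the pair terms are all 0.
By inclusion–exclusion the count is 55 − 10 + 0 = 45.

45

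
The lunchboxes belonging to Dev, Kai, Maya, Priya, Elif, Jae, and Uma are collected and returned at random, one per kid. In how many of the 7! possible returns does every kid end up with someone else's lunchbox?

1854

This is the derangement count D_7: permutations of 7 items with no fixed point.
By inclusion–exclusion this is Σ_{j=0}^{7} (−1)^j C(7,j)·(7−j)!.
Computing: 5040 − 5040 + 2520 − 840 + 210 − 42 + 7 − 1 = 1854.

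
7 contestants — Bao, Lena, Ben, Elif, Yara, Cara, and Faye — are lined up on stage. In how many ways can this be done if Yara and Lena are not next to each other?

There are 7! = 5040 arrangements in all. If Yara and Lena are adjacent, merging them into one block gives 2·(6)! = 1440 arrangements.
Complementary counting: 5040 − 1440 = 3600.

3600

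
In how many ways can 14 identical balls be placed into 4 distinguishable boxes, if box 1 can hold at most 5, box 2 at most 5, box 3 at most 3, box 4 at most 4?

20

By stars and bars, unrestricted non-negative solutions to x_1+…+x_4 = 14 number C(14+3,3) = 680.
Subtract solutions that violate a single cap (substitute x_i' = x_i − (cap_i+1)): x_1 ≥ 6 gives C(11,3) = 165; x_2 ≥ 6 gives C(11,3) = 165; x_3 ≥ 4 gives C(13,3) = 286; x_4 ≥ 5 gives C(12,3) = 220. Together 836.
Add back pairs where two caps are both exceeded: 10 + 35 + 20 + 35 + 20 + 56 = 176.
By inclusion–exclusion the count is 680 − 836 + 176 = 20.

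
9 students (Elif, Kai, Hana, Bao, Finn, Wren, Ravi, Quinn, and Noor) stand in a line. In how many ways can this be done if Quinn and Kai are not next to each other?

There are 9! = 362880 arrangements in all. If Quinn and Kai are adjacent, merging them into one block gives 2·(8)! = 80640 arrangements.
So 362880 − 80640 = 282240 arrangements keep them apart.

282240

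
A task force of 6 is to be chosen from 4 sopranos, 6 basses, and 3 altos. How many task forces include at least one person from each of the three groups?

1416

Unrestricted: C(13,6) = 1716 ways to pick any 6 of the 13.
Selections missing a whole group: no sopranos → C(9,6) = 84; no basses → C(7,6) = 7; no altos → C(10,6) = 210.
Add back selections omitting two groups (i.e. drawn from a single group): C(4,6) + C(6,6) + C(3,6) = 1.
By inclusion–exclusion: 1716 − 301 + 1 = 1416.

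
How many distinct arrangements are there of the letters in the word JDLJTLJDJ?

3780

JDLJTLJDJ has 9 letters with D appearing twice, J appearing 4 times, and L appearing twice.
Dividing 9! = 362880 by 4!·2!·2! = 96 for the repeated letters gives 3780.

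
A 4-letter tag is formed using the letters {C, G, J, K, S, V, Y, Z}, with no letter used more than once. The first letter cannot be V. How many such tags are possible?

The first letter has 8−1 = 7 choices (anything except V).
The remaining 3 letters are filled from the other 7 symbols without repetition: 7 × 6 × 5 = 210.
Total: 7 × 210 = 1470.

1470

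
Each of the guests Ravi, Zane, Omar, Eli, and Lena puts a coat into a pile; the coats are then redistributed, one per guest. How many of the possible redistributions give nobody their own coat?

44

This is the derangement count D_5: permutations of 5 items with no fixed point.
By inclusion–exclusion this is Σ_{j=0}^{5} (−1)^j C(5,j)·(5−j)!.
Computing: 120 − 120 + 60 − 20 + 5 − 1 = 44.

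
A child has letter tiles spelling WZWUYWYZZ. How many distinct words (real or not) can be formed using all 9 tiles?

Letter multiplicities in WZWUYWYZZ: U×1, W×3, Y×2, Z×3.
The number of distinct arrangements is 9!/(3!·3!·2!) = 362880/72 = 5040.

5040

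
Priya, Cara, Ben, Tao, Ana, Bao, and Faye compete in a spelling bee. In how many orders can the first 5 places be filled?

2520

There are 7 choices for 1st place, 6 for 2nd, and so on down to 3 for position 5.
That gives 7 × 6 × 5 × 4 × 3 = 2520.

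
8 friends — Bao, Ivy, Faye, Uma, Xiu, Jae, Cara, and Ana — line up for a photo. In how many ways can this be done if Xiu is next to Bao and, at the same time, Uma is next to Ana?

2880

Treat {Xiu,Bao} as one block (2 orders) and {Uma,Ana} as another (2 orders).
That leaves 6 units to arrange: 2 × 2 × 6! = 4 × 720 = 2880.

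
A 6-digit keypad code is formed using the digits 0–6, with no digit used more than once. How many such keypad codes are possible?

5040

This is a permutation of 6 out of 7: P(7,6) = 7!/1!.
7 × 6 × 5 × 4 × 3 × 2 = 5040.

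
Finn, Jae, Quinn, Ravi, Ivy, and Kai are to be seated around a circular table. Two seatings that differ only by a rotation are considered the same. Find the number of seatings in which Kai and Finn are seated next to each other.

Treat {Kai, Finn} as one unit (2 internal orders) and seat the resulting 5 units around the table: (4)! circular arrangements.
So 2 × (4)! = 2 × 24 = 48.

48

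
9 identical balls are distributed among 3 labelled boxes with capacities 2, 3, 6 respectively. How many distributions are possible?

Without the upper bounds there are C(11,2) = 55 ways to split 9 among 3 boxes.
Subtract solutions that violate a single cap (substitute x_i' = x_i − (cap_i+1)): x_1 ≥ 3 gives C(8,2) = 28; x_2 ≥ 4 gives C(7,2) = 21; x_3 ≥ 7 gives C(4,2) = 6. Together 55.
Add back pairs where two caps are both exceeded: 6 + 0 + 0 = 6.
By inclusion–exclusion the count is 55 − 55 + 6 = 6.

6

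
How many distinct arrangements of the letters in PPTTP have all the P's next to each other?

Treat the 3 copies of P as a single block. The multiset to arrange is then {PPP, T, T}, 3 items in all.
That gives (3)!/(2!) = 3 arrangements.

3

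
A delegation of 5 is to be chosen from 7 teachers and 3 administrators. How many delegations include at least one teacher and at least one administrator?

231

With no constraint there are C(10,5) = 252 possible selections.
Selections missing a whole group: no teachers → C(3,5) = 0; no administrators → C(7,5) = 21.
Both groups omitted at once is impossible, so 252 − 21 = 231.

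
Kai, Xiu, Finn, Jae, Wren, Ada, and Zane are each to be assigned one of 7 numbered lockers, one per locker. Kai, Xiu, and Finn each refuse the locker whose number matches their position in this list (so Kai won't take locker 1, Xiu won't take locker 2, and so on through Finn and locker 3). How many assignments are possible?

3216

Let Aᵢ (for i ∈ {1, 2, 3}) be the placements that put person i in their forbidden locker. Any j of these fix j positions, leaving (7−j)! ways to fill the rest, and there are C(3,j) ways to pick which j.
By inclusion–exclusion, the number of valid placements is Σ_{j=0}^{3} (−1)^j C(3,j)·(7−j)!.
Computing: 5040 − 2160 + 360 − 24 = 3216.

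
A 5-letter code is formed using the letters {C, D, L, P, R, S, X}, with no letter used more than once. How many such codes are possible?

2520

With no repetition, fill the 5 letters in order: 7 choices, then 6, down to 3.
That product is 7 × 6 × 5 × 4 × 3 = 2520.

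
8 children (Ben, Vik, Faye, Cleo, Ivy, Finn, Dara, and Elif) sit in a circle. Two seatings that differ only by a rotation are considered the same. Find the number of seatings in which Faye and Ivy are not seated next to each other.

3600

Without the restriction there are (7)! = 5040 seatings.
Those with Faye next to Ivy: fuse the pair into one unit and seat 7 units around a circle — 2·(6)! = 1440.
Subtracting, 5040 − 1440 = 3600.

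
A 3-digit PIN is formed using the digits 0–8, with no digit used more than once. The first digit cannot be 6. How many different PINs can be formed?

The first digit has 9−1 = 8 choices (anything except 6).
The remaining 2 digits are filled from the other 8 symbols without repetition: 8 × 7 = 56.
Total: 8 × 56 = 448.

448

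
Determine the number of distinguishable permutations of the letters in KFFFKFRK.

280

KFFFKFRK has 8 letters with F appearing 4 times and K appearing 3 times.
So there are 8! / (4!·3!) = 280 distinguishable arrangements.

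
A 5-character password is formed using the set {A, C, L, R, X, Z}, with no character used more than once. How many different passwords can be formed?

With no repetition, fill the 5 characters in order: 6 choices, then 5, down to 2.
6 × 5 × 4 × 3 × 2 = 720.

720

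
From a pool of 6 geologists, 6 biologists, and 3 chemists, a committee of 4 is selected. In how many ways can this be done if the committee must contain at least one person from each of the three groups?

648

With no constraint there are C(15,4) = 1365 possible selections.
Selections missing a whole group: no geologists → C(9,4) = 126; no biologists → C(9,4) = 126; no chemists → C(12,4) = 495.
Add back selections omitting two groups (i.e. drawn from a single group): C(6,4) + C(6,4) + C(3,4) = 30.
By inclusion–exclusion: 1365 − 747 + 30 = 648.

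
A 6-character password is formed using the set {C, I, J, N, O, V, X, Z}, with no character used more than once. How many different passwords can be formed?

With no repetition, fill the 6 characters in order: 8 choices, then 7, down to 3.
That product is 8 × 7 × 6 × 5 × 4 × 3 = 20160.

20160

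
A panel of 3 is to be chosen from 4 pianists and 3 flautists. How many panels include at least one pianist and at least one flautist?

Unrestricted: C(7,3) = 35 ways to pick any 3 of the 7.
Selections missing a whole group: no pianists → C(3,3) = 1; no flautists → C(4,3) = 4.
Both groups omitted at once is impossible, so 35 − 5 = 30.

30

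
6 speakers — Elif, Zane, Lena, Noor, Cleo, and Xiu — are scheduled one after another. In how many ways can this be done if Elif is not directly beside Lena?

There are 6! = 720 arrangements in all. If Elif and Lena are adjacent, merging them into one block gives 2·(5)! = 240 arrangements.
Complementary counting: 720 − 240 = 480.

480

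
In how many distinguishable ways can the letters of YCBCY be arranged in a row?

YCBCY has 5 letters with C appearing twice and Y appearing twice.
Dividing 5! = 120 by 2!·2! = 4 for the repeated letters gives 30.

30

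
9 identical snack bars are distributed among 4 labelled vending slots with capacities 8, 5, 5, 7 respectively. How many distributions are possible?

175

By stars and bars, unrestricted non-negative solutions to x_1+…+x_4 = 9 number C(9+3,3) = 220.
Subtract solutions that violate a single cap (substitute x_i' = x_i − (cap_i+1)): x_1 ≥ 9 gives C(3,3) = 1; x_2 ≥ 6 gives C(6,3) = 20; x_3 ≥ 6 gives C(6,3) = 20; x_4 ≥ 8 gives C(4,3) = 4. Together 45.
No two caps can be exceeded simultaneously, so the pair terms are all 0.
By inclusion–exclusion the count is 220 − 45 + 0 = 175.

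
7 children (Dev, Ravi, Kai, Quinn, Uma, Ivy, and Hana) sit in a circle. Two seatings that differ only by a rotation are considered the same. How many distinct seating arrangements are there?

Around a circle, 7 distinct people have 7!/7 = (6)! = 720 rotationally distinct seatings.

720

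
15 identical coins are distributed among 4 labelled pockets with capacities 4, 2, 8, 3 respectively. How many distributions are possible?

10

By stars and bars, unrestricted non-negative solutions to x_1+…+x_4 = 15 number C(15+3,3) = 816.
Subtract solutions that violate a single cap (substitute x_i' = x_i − (cap_i+1)): x_1 ≥ 5 gives C(13,3) = 286; x_2 ≥ 3 gives C(15,3) = 455; x_3 ≥ 9 gives C(9,3) = 84; x_4 ≥ 4 gives C(14,3) = 364. Together 1189.
Add back pairs where two caps are both exceeded: 120 + 4 + 84 + 20 + 165 + 10 = 403.
Subtract triples: 0 + 20 + 0 + 0 = 20.
By inclusion–exclusion the count is 816 − 1189 + 403 − 20 = 10.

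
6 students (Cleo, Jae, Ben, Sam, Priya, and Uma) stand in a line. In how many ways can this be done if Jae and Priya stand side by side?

240

Place the 4 others and the Jae-Priya pair as 5 objects in a line; the pair has 2 internal arrangements.
That gives 2 × 5! = 2 × 120 = 240.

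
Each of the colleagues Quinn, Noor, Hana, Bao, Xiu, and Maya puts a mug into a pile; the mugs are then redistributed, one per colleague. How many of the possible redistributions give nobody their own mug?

This is the derangement count D_6: permutations of 6 items with no fixed point.
By inclusion–exclusion this is Σ_{j=0}^{6} (−1)^j C(6,j)·(6−j)!.
Computing: 720 − 720 + 360 − 120 + 30 − 6 + 1 = 265.

265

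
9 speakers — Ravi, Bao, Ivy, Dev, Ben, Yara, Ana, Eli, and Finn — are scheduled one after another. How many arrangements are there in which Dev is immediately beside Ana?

80640

Glue Dev and Ana into one block (2 internal orders), leaving 8 units to arrange in a row.
That gives 2 × 8! = 2 × 40320 = 80640.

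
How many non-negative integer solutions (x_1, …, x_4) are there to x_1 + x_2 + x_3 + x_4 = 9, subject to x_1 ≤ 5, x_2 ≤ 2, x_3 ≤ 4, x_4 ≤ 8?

85

Ignoring the caps, the number of non-negative solutions to x_1+…+x_4 = 9 is C(12,3) = 220.
Subtract solutions that violate a single cap (substitute x_i' = x_i − (cap_i+1)): x_1 ≥ 6 gives C(6,3) = 20; x_2 ≥ 3 gives C(9,3) = 84; x_3 ≥ 5 gives C(7,3) = 35; x_4 ≥ 9 gives C(3,3) = 1. Together 140.
Add back pairs where two caps are both exceeded: 1 + 0 + 0 + 4 + 0 + 0 = 5.
By inclusion–exclusion the count is 220 − 140 + 5 = 85.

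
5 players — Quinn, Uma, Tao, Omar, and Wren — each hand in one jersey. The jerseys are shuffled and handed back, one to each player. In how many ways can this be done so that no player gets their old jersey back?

This is the derangement count D_5: permutations of 5 items with no fixed point.
By inclusion–exclusion this is Σ_{j=0}^{5} (−1)^j C(5,j)·(5−j)!.
Computing: 120 − 120 + 60 − 20 + 5 − 1 = 44.

44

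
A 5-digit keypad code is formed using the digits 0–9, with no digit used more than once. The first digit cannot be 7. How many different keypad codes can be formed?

The first digit has 10−1 = 9 choices (anything except 7).
The remaining 4 digits are filled from the other 9 symbols without repetition: 9 × 8 × 7 × 6 = 3024.
Total: 9 × 3024 = 27216.

27216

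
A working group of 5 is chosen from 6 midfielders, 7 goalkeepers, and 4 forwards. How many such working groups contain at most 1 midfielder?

2442

Split by how many midfielders are chosen (0 through 1).
Sum: C(6,0)·C(11,5) + C(6,1)·C(11,4) = 462 + 1980 = 2442.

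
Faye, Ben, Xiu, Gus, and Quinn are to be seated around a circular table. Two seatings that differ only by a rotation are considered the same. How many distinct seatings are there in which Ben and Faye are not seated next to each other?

All circular seatings of 5 people number (4)! = 24.
Seatings with Ben beside Faye: treat them as a block with 2 internal orders, giving 2 × (3)! = 12.
Subtracting, 24 − 12 = 12.

12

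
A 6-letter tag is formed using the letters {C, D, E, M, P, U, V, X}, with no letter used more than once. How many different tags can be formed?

With no repetition, fill the 6 letters in order: 8 choices, then 7, down to 3.
8 × 7 × 6 × 5 × 4 × 3 = 20160.

20160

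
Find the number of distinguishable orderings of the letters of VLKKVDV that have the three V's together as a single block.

60

Treat the 3 copies of V as a single block. The multiset to arrange is then {VVV, D, K, K, L}, 5 items in all.
That gives (5)!/(2!) = 60 arrangements.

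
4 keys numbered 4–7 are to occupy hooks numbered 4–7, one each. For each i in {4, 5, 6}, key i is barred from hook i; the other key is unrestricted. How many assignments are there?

11

Let Aᵢ (for i ∈ {4, 5, 6}) be the placements that put key i in its forbidden hook. Any j of these fix j positions, leaving (4−j)! ways to fill the rest, and there are C(3,j) ways to pick which j.
By inclusion–exclusion, the number of valid placements is Σ_{j=0}^{3} (−1)^j C(3,j)·(4−j)!.
Computing: 24 − 18 + 6 − 1 = 11.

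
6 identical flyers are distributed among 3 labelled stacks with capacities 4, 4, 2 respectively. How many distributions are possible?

12

By stars and bars, unrestricted non-negative solutions to x_1+…+x_3 = 6 number C(6+2,2) = 28.
Subtract solutions that violate a single cap (substitute x_i' = x_i − (cap_i+1)): x_1 ≥ 5 gives C(3,2) = 3; x_2 ≥ 5 gives C(3,2) = 3; x_3 ≥ 3 gives C(5,2) = 10. Together 16.
No two caps can be exceeded simultaneously, so the pair terms are all 0.
By inclusion–exclusion the count is 28 − 16 + 0 = 12.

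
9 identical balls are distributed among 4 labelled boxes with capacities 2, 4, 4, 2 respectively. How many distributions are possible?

By stars and bars, unrestricted non-negative solutions to x_1+…+x_4 = 9 number C(9+3,3) = 220.
Subtract solutions that violate a single cap (substitute x_i' = x_i − (cap_i+1)): x_1 ≥ 3 gives C(9,3) = 84; x_2 ≥ 5 gives C(7,3) = 35; x_3 ≥ 5 gives C(7,3) = 35; x_4 ≥ 3 gives C(9,3) = 84. Together 238.
Add back pairs where two caps are both exceeded: 4 + 4 + 20 + 0 + 4 + 4 = 36.
By inclusion–exclusion the count is 220 − 238 + 36 = 18.

18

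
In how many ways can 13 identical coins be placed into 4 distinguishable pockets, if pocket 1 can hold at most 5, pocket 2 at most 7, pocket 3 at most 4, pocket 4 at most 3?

69

Without the upper bounds there are C(16,3) = 560 ways to split 13 among 4 pockets.
Subtract solutions that violate a single cap (substitute x_i' = x_i − (cap_i+1)): x_1 ≥ 6 gives C(10,3) = 120; x_2 ≥ 8 gives C(8,3) = 56; x_3 ≥ 5 gives C(11,3) = 165; x_4 ≥ 4 gives C(12,3) = 220. Together 561.
Add back pairs where two caps are both exceeded: 0 + 10 + 20 + 1 + 4 + 35 = 70.
By inclusion–exclusion the count is 560 − 561 + 70 = 69.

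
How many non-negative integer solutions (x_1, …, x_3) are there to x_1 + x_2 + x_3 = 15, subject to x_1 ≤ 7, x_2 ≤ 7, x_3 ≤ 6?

21

By stars and bars, unrestricted non-negative solutions to x_1+…+x_3 = 15 number C(15+2,2) = 136.
Subtract solutions that violate a single cap (substitute x_i' = x_i − (cap_i+1)): x_1 ≥ 8 gives C(9,2) = 36; x_2 ≥ 8 gives C(9,2) = 36; x_3 ≥ 7 gives C(10,2) = 45. Together 117.
Add back pairs where two caps are both exceeded: 0 + 1 + 1 = 2.
By inclusion–exclusion the count is 136 − 117 + 2 = 21.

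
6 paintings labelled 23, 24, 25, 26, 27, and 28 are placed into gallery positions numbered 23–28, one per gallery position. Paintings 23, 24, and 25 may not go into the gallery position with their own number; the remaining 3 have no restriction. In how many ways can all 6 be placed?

426

Let Aᵢ (for i ∈ {23, 24, 25}) be the placements that put painting i in its forbidden gallery position. Any j of these fix j positions, leaving (6−j)! ways to fill the rest, and there are C(3,j) ways to pick which j.
By inclusion–exclusion, the number of valid placements is Σ_{j=0}^{3} (−1)^j C(3,j)·(6−j)!.
Computing: 720 − 360 + 72 − 6 = 426.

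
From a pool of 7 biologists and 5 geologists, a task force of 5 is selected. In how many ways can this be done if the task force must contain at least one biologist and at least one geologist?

With no constraint there are C(12,5) = 792 possible selections.
Subtract selections that omit an entire group: no biologists → C(5,5) = 1; no geologists → C(7,5) = 21.
Both groups omitted at once is impossible, so 792 − 22 = 770.

770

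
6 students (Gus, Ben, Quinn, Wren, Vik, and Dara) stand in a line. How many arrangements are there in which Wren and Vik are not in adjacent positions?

480

There are 6! = 720 arrangements in all. If Wren and Vik are adjacent, merging them into one block gives 2·(5)! = 240 arrangements.
So 720 − 240 = 480 arrangements keep them apart.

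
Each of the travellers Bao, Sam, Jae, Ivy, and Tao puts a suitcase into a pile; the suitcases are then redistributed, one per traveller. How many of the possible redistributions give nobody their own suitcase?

Count assignments avoiding every fixed point. For any j of the 5 travellers fixed to their own suitcase, the other 5−j can be arranged in (5−j)! ways.
By inclusion–exclusion this is Σ_{j=0}^{5} (−1)^j C(5,j)·(5−j)!.
Computing: 120 − 120 + 60 − 20 + 5 − 1 = 44.

44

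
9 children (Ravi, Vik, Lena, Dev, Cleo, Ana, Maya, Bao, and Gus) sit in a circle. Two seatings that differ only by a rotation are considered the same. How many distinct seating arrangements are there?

40320

Seat Ravi anywhere (absorbing the rotational symmetry), then permute the other 8: (8)! = 40320.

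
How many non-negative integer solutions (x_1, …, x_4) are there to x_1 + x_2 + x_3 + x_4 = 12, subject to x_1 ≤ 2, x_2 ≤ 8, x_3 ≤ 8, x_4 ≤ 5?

133

Ignoring the caps, the number of non-negative solutions to x_1+…+x_4 = 12 is C(15,3) = 455.
Subtract solutions that violate a single cap (substitute x_i' = x_i − (cap_i+1)): x_1 ≥ 3 gives C(12,3) = 220; x_2 ≥ 9 gives C(6,3) = 20; x_3 ≥ 9 gives C(6,3) = 20; x_4 ≥ 6 gives C(9,3) = 84. Together 344.
Add back pairs where two caps are both exceeded: 1 + 1 + 20 + 0 + 0 + 0 = 22.
By inclusion–exclusion the count is 455 − 344 + 22 = 133.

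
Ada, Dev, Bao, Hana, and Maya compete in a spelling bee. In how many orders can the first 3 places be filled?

60

This is an ordered selection of 3 from 5: P(5,3).
That gives 5 × 4 × 3 = 60.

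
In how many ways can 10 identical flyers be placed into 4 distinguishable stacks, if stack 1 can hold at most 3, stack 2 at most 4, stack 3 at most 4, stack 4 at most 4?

By stars and bars, unrestricted non-negative solutions to x_1+…+x_4 = 10 number C(10+3,3) = 286.
Subtract solutions that violate a single cap (substitute x_i' = x_i − (cap_i+1)): x_1 ≥ 4 gives C(9,3) = 84; x_2 ≥ 5 gives C(8,3) = 56; x_3 ≥ 5 gives C(8,3) = 56; x_4 ≥ 5 gives C(8,3) = 56. Together 252.
Add back pairs where two caps are both exceeded: 4 + 4 + 4 + 1 + 1 + 1 = 15.
By inclusion–exclusion the count is 286 − 252 + 15 = 49.

49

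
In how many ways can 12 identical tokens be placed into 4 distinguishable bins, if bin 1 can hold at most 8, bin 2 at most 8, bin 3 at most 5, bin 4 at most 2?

133

Without the upper bounds there are C(15,3) = 455 ways to split 12 among 4 bins.
Subtract solutions that violate a single cap (substitute x_i' = x_i − (cap_i+1)): x_1 ≥ 9 gives C(6,3) = 20; x_2 ≥ 9 gives C(6,3) = 20; x_3 ≥ 6 gives C(9,3) = 84; x_4 ≥ 3 gives C(12,3) = 220. Together 344.
Add back pairs where two caps are both exceeded: 0 + 0 + 1 + 0 + 1 + 20 = 22.
By inclusion–exclusion the count is 455 − 344 + 22 = 133.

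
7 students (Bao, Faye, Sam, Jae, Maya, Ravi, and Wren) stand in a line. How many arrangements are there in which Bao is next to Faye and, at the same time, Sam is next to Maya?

Treat {Bao,Faye} as one block (2 orders) and {Sam,Maya} as another (2 orders).
That leaves 5 units to arrange: 2 × 2 × 5! = 4 × 120 = 480.

480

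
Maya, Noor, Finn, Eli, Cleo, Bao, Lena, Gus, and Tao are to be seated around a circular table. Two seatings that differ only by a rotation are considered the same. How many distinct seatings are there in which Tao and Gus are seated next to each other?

Treat {Tao, Gus} as one unit (2 internal orders) and seat the resulting 8 units around the table: (7)! circular arrangements.
So 2 × (7)! = 2 × 5040 = 10080.

10080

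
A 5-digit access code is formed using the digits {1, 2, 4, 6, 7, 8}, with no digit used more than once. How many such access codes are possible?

720

This is a permutation of 5 out of 6: P(6,5) = 6!/1!.
6 × 5 × 4 × 3 × 2 = 720.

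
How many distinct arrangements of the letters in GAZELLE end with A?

180

With the last slot taken by A, it remains to arrange the other 6 letters (GZELLE).
Those 6 letters have E appearing twice and L appearing twice, giving (6)!/(2!·2!) = 180.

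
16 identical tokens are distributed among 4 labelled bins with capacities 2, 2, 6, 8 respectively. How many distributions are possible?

10

Without the upper bounds there are C(19,3) = 969 ways to split 16 among 4 bins.
Subtract solutions that violate a single cap (substitute x_i' = x_i − (cap_i+1)): x_1 ≥ 3 gives C(16,3) = 560; x_2 ≥ 3 gives C(16,3) = 560; x_3 ≥ 7 gives C(12,3) = 220; x_4 ≥ 9 gives C(10,3) = 120. Together 1460.
Add back pairs where two caps are both exceeded: 286 + 84 + 35 + 84 + 35 + 1 = 525.
Subtract triples: 20 + 4 + 0 + 0 = 24.
By inclusion–exclusion the count is 969 − 1460 + 525 − 24 = 10.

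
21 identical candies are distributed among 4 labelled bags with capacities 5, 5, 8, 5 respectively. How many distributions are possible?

By stars and bars, unrestricted non-negative solutions to x_1+…+x_4 = 21 number C(21+3,3) = 2024.
Subtract solutions that violate a single cap (substitute x_i' = x_i − (cap_i+1)): x_1 ≥ 6 gives C(18,3) = 816; x_2 ≥ 6 gives C(18,3) = 816; x_3 ≥ 9 gives C(15,3) = 455; x_4 ≥ 6 gives C(18,3) = 816. Together 2903.
Add back pairs where two caps are both exceeded: 220 + 84 + 220 + 84 + 220 + 84 = 912.
Subtract triples: 1 + 20 + 1 + 1 = 23.
By inclusion–exclusion the count is 2024 − 2903 + 912 − 23 = 10.

10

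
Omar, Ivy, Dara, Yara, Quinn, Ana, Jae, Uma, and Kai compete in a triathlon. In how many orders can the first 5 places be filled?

This is an ordered selection of 5 from 9: P(9,5).
That gives 9 × 8 × 7 × 6 × 5 = 15120.

15120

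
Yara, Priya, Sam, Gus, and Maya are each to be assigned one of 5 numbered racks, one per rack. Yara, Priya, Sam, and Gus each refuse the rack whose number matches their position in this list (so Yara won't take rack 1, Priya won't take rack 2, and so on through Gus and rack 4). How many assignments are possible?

53

Let Aᵢ (for 1 ≤ i ≤ 4) be the placements that put person i in their forbidden rack. Any j of these fix j positions, leaving (5−j)! ways to fill the rest, and there are C(4,j) ways to pick which j.
By inclusion–exclusion, the number of valid placements is Σ_{j=0}^{4} (−1)^j C(4,j)·(5−j)!.
Computing: 120 − 96 + 36 − 8 + 1 = 53.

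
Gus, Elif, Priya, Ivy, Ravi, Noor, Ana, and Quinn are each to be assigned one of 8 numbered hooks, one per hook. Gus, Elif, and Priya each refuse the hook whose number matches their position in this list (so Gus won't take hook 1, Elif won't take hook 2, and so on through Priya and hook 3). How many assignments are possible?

27240

Let Aᵢ (for i ∈ {1, 2, 3}) be the placements that put person i in their forbidden hook. Any j of these fix j positions, leaving (8−j)! ways to fill the rest, and there are C(3,j) ways to pick which j.
By inclusion–exclusion, the number of valid placements is Σ_{j=0}^{3} (−1)^j C(3,j)·(8−j)!.
Computing: 40320 − 15120 + 2160 − 120 = 27240.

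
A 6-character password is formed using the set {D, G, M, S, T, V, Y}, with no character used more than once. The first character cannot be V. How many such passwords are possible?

4320

The first character has 7−1 = 6 choices (anything except V).
The remaining 5 characters are filled from the other 6 symbols without repetition: 6 × 5 × 4 × 3 × 2 = 720.
Total: 6 × 720 = 4320.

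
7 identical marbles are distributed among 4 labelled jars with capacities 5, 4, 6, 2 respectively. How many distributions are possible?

70

Without the upper bounds there are C(10,3) = 120 ways to split 7 among 4 jars.
Subtract solutions that violate a single cap (substitute x_i' = x_i − (cap_i+1)): x_1 ≥ 6 gives C(4,3) = 4; x_2 ≥ 5 gives C(5,3) = 10; x_3 ≥ 7 gives C(3,3) = 1; x_4 ≥ 3 gives C(7,3) = 35. Together 50.
No two caps can be exceeded simultaneously, so the pair terms are all 0.
By inclusion–exclusion the count is 120 − 50 + 0 = 70.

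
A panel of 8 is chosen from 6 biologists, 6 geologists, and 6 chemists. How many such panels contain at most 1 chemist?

Split by how many chemists are chosen (0 through 1).
Sum: C(6,0)·C(12,8) + C(6,1)·C(12,7) = 495 + 4752 = 5247.

5247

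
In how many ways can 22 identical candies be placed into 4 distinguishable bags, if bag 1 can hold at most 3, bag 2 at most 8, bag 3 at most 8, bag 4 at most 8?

52

By stars and bars, unrestricted non-negative solutions to x_1+…+x_4 = 22 number C(22+3,3) = 2300.
Subtract solutions that violate a single cap (substitute x_i' = x_i − (cap_i+1)): x_1 ≥ 4 gives C(21,3) = 1330; x_2 ≥ 9 gives C(16,3) = 560; x_3 ≥ 9 gives C(16,3) = 560; x_4 ≥ 9 gives C(16,3) = 560. Together 3010.
Add back pairs where two caps are both exceeded: 220 + 220 + 220 + 35 + 35 + 35 = 765.
Subtract triples: 1 + 1 + 1 + 0 = 3.
By inclusion–exclusion the count is 2300 − 3010 + 765 − 3 = 52.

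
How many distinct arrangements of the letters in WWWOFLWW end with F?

With the last slot taken by F, it remains to arrange the other 7 letters (WWWOLWW).
Those 7 letters have W appearing 5 times, giving (7)!/(5!) = 42.

42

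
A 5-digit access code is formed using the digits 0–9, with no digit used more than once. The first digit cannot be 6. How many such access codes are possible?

The first digit has 10−1 = 9 choices (anything except 6).
The remaining 4 digits are filled from the other 9 symbols without repetition: 9 × 8 × 7 × 6 = 3024.
Total: 9 × 3024 = 27216.

27216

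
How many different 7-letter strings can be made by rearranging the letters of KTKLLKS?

KTKLLKS has 7 letters with K appearing 3 times and L appearing twice.
Dividing 7! = 5040 by 3!·2! = 12 for the repeated letters gives 420.

420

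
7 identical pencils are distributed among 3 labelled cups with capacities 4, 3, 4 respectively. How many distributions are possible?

14

Without the upper bounds there are C(9,2) = 36 ways to split 7 among 3 cups.
Subtract solutions that violate a single cap (substitute x_i' = x_i − (cap_i+1)): x_1 ≥ 5 gives C(4,2) = 6; x_2 ≥ 4 gives C(5,2) = 10; x_3 ≥ 5 gives C(4,2) = 6. Together 22.
No two caps can be exceeded simultaneously, so the pair terms are all 0.
By inclusion–exclusion the count is 36 − 22 + 0 = 14.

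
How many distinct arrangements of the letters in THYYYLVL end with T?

420

With the last slot taken by T, it remains to arrange the other 7 letters (HYYYLVL).
Those 7 letters have L appearing twice and Y appearing 3 times, giving (7)!/(3!·2!) = 420.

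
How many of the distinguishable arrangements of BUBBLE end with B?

Fix B in the last position and arrange the remaining 5 letters.
Those 5 letters have B appearing twice, giving (5)!/(2!) = 60.

60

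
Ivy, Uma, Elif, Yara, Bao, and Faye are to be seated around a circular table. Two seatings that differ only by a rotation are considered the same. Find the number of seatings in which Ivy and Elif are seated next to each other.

48

Treat {Ivy, Elif} as one unit (2 internal orders) and seat the resulting 5 units around the table: (4)! circular arrangements.
So 2 × (4)! = 2 × 24 = 48.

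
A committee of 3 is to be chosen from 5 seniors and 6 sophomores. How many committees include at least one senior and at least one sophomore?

Unrestricted: C(11,3) = 165 ways to pick any 3 of the 11.
Subtract selections that omit an entire group: no seniors → C(6,3) = 20; no sophomores → C(5,3) = 10.
Both groups omitted at once is impossible, so 165 − 30 = 135.

135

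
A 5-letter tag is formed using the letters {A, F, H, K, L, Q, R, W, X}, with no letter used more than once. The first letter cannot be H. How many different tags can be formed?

13440

The first letter has 9−1 = 8 choices (anything except H).
The remaining 4 letters are filled from the other 8 symbols without repetition: 8 × 7 × 6 × 5 = 1680.
Total: 8 × 1680 = 13440.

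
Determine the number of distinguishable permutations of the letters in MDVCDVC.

Letter multiplicities in MDVCDVC: C×2, D×2, M×1, V×2.
The number of distinct arrangements is 7!/(2!·2!·2!) = 5040/8 = 630.

630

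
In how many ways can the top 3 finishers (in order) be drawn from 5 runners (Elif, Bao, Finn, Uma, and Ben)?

60

There are 5 choices for 1st place, 4 for 2nd, and 3 for 3rd.
That gives 5 × 4 × 3 = 60.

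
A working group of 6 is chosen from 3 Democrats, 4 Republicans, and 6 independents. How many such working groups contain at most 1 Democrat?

966

Split by how many Democrats are chosen (0 through 1).
Sum: C(3,0)·C(10,6) + C(3,1)·C(10,5) = 210 + 756 = 966.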